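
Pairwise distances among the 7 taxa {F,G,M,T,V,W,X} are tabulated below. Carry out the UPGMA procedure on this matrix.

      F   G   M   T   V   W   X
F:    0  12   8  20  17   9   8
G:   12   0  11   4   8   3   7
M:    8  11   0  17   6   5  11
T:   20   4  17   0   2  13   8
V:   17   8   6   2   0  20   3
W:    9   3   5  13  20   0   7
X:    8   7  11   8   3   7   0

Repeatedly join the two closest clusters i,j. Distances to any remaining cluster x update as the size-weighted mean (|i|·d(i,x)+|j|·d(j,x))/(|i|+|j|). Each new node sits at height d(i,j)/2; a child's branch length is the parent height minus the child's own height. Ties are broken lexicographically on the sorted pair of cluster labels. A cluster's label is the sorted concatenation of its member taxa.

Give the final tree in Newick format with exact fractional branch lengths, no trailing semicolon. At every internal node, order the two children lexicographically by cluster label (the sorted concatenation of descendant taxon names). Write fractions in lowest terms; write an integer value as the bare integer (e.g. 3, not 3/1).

iteration 1: select T,V (d=2); attach at lengths (1, 1); label the merged cluster TV
  updated: d(F,TV)=37/2, d(G,TV)=6, d(M,TV)=23/2, d(TV,W)=33/2, d(TV,X)=11/2
iteration 2: select G,W (d=3); attach at lengths (3/2, 3/2); label the merged cluster GW
  updated: d(F,GW)=21/2, d(GW,M)=8, d(GW,TV)=45/4, d(GW,X)=7
iteration 3: select TV,X (d=11/2); attach at lengths (7/4, 11/4); label the merged cluster TVX
  updated: d(F,TVX)=15, d(GW,TVX)=59/6, d(M,TVX)=34/3
iteration 4: select F,M (d=8); attach at lengths (4, 4); label the merged cluster FM
  updated: d(FM,GW)=37/4, d(FM,TVX)=79/6
iteration 5: select FM,GW (d=37/4); attach at lengths (5/8, 25/8); label the merged cluster FGMW
  updated: d(FGMW,TVX)=23/2
iteration 6: select FGMW,TVX (d=23/2); attach at lengths (9/8, 3); label the merged cluster FGMTVWX
final tree: (((F:4,M:4):5/8,(G:3/2,W:3/2):25/8):9/8,((T:1,V:1):7/4,X:11/4):3)
total length: 203/8

(((F:4,M:4):5/8,(G:3/2,W:3/2):25/8):9/8,((T:1,V:1):7/4,X:11/4):3)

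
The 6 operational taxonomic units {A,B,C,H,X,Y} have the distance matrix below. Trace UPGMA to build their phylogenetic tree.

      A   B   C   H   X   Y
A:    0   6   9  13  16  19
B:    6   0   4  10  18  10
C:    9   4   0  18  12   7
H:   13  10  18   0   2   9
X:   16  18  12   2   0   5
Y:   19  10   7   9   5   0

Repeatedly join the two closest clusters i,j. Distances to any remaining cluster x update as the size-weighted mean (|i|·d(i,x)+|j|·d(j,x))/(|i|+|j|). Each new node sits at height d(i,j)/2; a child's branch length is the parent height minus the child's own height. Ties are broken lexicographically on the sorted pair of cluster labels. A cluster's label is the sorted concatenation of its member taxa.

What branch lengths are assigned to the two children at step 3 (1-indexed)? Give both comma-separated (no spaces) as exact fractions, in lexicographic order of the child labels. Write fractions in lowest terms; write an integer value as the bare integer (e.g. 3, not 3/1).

1. join H+X (d=2) ⇒ HX; edges |H|=1, |X|=1
  updated: d(A,HX)=29/2, d(B,HX)=14, d(C,HX)=15, d(HX,Y)=7
2. join B+C (d=4) ⇒ BC; edges |B|=2, |C|=2
  updated: d(A,BC)=15/2, d(BC,HX)=29/2, d(BC,Y)=17/2
3. join HX+Y (d=7) ⇒ HXY; edges |HX|=5/2, |Y|=7/2
  updated: d(A,HXY)=16, d(BC,HXY)=25/2
4. join A+BC (d=15/2) ⇒ ABC; edges |A|=15/4, |BC|=7/4
  updated: d(ABC,HXY)=41/3
5. join ABC+HXY (d=41/3) ⇒ ABCHXY; edges |ABC|=37/12, |HXY|=10/3
final tree: ((A:15/4,(B:2,C:2):7/4):37/12,((H:1,X:1):5/2,Y:7/2):10/3)
total length: 287/12

5/2,7/2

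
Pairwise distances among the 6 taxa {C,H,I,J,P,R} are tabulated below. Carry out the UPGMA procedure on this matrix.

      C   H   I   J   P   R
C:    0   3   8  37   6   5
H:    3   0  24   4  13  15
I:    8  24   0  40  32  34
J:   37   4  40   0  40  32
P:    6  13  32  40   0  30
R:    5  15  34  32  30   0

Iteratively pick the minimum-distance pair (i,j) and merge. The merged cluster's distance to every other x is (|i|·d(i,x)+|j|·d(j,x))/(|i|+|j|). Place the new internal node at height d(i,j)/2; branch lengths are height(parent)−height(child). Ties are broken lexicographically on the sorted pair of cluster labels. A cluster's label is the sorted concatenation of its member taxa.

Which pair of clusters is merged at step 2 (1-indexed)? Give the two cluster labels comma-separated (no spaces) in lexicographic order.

iteration 1: select C,H (d=3); attach at lengths (3/2, 3/2); label the merged cluster CH
  updated: d(CH,I)=16, d(CH,J)=41/2, d(CH,P)=19/2, d(CH,R)=10
iteration 2: select CH,P (d=19/2); attach at lengths (13/4, 19/4); label the merged cluster CHP
  updated: d(CHP,I)=64/3, d(CHP,J)=27, d(CHP,R)=50/3
iteration 3: select CHP,R (d=50/3); attach at lengths (43/12, 25/3); label the merged cluster CHPR
  updated: d(CHPR,I)=49/2, d(CHPR,J)=113/4
iteration 4: select CHPR,I (d=49/2); attach at lengths (47/12, 49/4); label the merged cluster CHIPR
  updated: d(CHIPR,J)=153/5
iteration 5: select CHIPR,J (d=153/5); attach at lengths (61/20, 153/10); label the merged cluster CHIJPR
final tree: (((((C:3/2,H:3/2):13/4,P:19/4):43/12,R:25/3):47/12,I:49/4):61/20,J:153/10)
total length: 1723/30

CH,P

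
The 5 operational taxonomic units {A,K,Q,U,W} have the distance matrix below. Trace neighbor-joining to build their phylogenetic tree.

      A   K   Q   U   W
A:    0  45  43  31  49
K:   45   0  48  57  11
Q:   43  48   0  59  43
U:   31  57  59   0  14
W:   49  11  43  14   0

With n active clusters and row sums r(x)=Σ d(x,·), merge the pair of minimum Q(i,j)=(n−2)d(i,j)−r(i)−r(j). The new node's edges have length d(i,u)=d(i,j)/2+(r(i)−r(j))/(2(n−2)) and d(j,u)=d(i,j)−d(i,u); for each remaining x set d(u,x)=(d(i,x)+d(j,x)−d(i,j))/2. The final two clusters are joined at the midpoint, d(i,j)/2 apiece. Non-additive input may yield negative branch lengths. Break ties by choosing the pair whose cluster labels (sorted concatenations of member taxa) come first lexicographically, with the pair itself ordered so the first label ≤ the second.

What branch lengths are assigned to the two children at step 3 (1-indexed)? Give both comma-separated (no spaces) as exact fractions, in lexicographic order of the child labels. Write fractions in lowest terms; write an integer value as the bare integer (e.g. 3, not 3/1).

1. join K+W (d=11, Q=-245) ⇒ KW; edges |K|=77/6, |W|=-11/6
  updated: d(A,KW)=83/2, d(KW,Q)=40, d(KW,U)=30
2. join A+U (d=31, Q=-347/2) ⇒ AU; edges |A|=115/8, |U|=133/8
  updated: d(AU,KW)=81/4, d(AU,Q)=71/2
3. join AU+KW (d=81/4, Q=-383/4) ⇒ AKUW; edges |AU|=63/8, |KW|=99/8
  updated: d(AKUW,Q)=221/8
4. join AKUW+Q (d=221/8) ⇒ AKQUW; edges |AKUW|=221/16, |Q|=221/16
final tree: (((A:115/8,U:133/8):63/8,(K:77/6,W:-11/6):99/8):221/16,Q:221/16)
total length: 719/8

63/8,99/8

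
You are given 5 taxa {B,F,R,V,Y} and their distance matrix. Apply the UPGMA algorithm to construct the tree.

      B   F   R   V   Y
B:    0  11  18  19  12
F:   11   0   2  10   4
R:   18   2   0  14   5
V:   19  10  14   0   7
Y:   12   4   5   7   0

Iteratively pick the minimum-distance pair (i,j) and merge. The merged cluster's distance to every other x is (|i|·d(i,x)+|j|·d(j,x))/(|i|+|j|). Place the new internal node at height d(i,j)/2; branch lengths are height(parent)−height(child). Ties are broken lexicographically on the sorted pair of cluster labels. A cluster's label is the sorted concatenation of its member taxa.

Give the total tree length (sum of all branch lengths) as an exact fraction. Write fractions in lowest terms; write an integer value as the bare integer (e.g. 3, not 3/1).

281/12

1. join F+R (d=2) ⇒ FR; edges |F|=1, |R|=1
  updated: d(B,FR)=29/2, d(FR,V)=12, d(FR,Y)=9/2
2. join FR+Y (d=9/2) ⇒ FRY; edges |FR|=5/4, |Y|=9/4
  updated: d(B,FRY)=41/3, d(FRY,V)=31/3
3. join FRY+V (d=31/3) ⇒ FRVY; edges |FRY|=35/12, |V|=31/6
  updated: d(B,FRVY)=15
4. join B+FRVY (d=15) ⇒ BFRVY; edges |B|=15/2, |FRVY|=7/3
final tree: (B:15/2,(((F:1,R:1):5/4,Y:9/4):35/12,V:31/6):7/3)
total length: 281/12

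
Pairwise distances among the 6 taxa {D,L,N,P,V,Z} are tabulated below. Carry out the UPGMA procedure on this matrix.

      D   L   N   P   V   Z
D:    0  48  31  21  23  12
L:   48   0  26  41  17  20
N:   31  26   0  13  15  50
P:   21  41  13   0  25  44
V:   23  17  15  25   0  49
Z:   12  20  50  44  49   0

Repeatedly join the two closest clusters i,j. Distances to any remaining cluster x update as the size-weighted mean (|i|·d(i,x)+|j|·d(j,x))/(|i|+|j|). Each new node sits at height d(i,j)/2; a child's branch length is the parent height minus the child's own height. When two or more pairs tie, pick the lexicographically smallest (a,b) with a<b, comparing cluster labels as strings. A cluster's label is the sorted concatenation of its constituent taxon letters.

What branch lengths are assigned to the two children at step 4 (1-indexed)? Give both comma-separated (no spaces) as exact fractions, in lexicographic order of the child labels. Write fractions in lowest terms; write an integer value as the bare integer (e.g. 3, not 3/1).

39/8,55/8

1. join D+Z (d=12) ⇒ DZ; edges |D|=6, |Z|=6
  updated: d(DZ,L)=34, d(DZ,N)=81/2, d(DZ,P)=65/2, d(DZ,V)=36
2. join N+P (d=13) ⇒ NP; edges |N|=13/2, |P|=13/2
  updated: d(DZ,NP)=73/2, d(L,NP)=67/2, d(NP,V)=20
3. join L+V (d=17) ⇒ LV; edges |L|=17/2, |V|=17/2
  updated: d(DZ,LV)=35, d(LV,NP)=107/4
4. join LV+NP (d=107/4) ⇒ LNPV; edges |LV|=39/8, |NP|=55/8
  updated: d(DZ,LNPV)=143/4
5. join DZ+LNPV (d=143/4) ⇒ DLNPVZ; edges |DZ|=95/8, |LNPV|=9/2
final tree: ((D:6,Z:6):95/8,((L:17/2,V:17/2):39/8,(N:13/2,P:13/2):55/8):9/2)
total length: 561/8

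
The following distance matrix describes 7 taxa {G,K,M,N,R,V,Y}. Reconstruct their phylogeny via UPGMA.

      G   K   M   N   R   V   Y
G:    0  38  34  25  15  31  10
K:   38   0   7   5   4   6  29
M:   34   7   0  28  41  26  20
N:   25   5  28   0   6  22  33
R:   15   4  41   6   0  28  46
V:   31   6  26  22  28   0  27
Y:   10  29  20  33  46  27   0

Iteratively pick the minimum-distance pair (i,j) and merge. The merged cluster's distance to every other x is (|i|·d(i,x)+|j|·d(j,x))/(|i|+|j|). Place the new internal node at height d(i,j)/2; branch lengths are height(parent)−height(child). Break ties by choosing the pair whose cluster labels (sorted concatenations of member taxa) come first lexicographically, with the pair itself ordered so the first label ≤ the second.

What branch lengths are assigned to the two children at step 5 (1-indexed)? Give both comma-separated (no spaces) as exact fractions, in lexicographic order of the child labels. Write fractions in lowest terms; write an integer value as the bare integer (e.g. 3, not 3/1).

1. join K+R (d=4) ⇒ KR; edges |K|=2, |R|=2
  updated: d(G,KR)=53/2, d(KR,M)=24, d(KR,N)=11/2, d(KR,V)=17, d(KR,Y)=75/2
2. join KR+N (d=11/2) ⇒ KNR; edges |KR|=3/4, |N|=11/4
  updated: d(G,KNR)=26, d(KNR,M)=76/3, d(KNR,V)=56/3, d(KNR,Y)=36
3. join G+Y (d=10) ⇒ GY; edges |G|=5, |Y|=5
  updated: d(GY,KNR)=31, d(GY,M)=27, d(GY,V)=29
4. join KNR+V (d=56/3) ⇒ KNRV; edges |KNR|=79/12, |V|=28/3
  updated: d(GY,KNRV)=61/2, d(KNRV,M)=51/2
5. join KNRV+M (d=51/2) ⇒ KMNRV; edges |KNRV|=41/12, |M|=51/4
  updated: d(GY,KMNRV)=149/5
6. join GY+KMNRV (d=149/5) ⇒ GKMNRVY; edges |GY|=99/10, |KMNRV|=43/20
final tree: ((G:5,Y:5):99/10,((((K:2,R:2):3/4,N:11/4):79/12,V:28/3):41/12,M:51/4):43/20)
total length: 1849/30

41/12,51/4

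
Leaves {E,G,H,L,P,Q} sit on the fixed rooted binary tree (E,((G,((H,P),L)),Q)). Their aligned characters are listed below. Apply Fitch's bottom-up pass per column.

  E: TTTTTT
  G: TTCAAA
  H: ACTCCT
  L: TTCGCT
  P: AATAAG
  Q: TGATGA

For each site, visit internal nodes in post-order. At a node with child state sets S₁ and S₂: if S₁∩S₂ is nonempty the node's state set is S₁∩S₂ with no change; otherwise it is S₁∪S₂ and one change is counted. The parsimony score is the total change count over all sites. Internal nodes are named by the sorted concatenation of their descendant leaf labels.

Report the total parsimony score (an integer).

17

site 0, node HP: H={A} ∩ P={A} → {A} (+0)
site 0, node HLP: HP={A} ∪ L={T} → {A,T} (+1)
site 0, node GHLP: G={T} ∩ HLP={A,T} → {T} (+0)
site 0, node GHLPQ: GHLP={T} ∩ Q={T} → {T} (+0)
site 0, node EGHLPQ: E={T} ∩ GHLPQ={T} → {T} (+0)
site 1, node HP: H={C} ∪ P={A} → {A,C} (+1)
site 1, node HLP: HP={A,C} ∪ L={T} → {A,C,T} (+1)
site 1, node GHLP: G={T} ∩ HLP={A,C,T} → {T} (+0)
site 1, node GHLPQ: GHLP={T} ∪ Q={G} → {G,T} (+1)
site 1, node EGHLPQ: E={T} ∩ GHLPQ={G,T} → {T} (+0)
site 2, node HP: H={T} ∩ P={T} → {T} (+0)
site 2, node HLP: HP={T} ∪ L={C} → {C,T} (+1)
site 2, node GHLP: G={C} ∩ HLP={C,T} → {C} (+0)
site 2, node GHLPQ: GHLP={C} ∪ Q={A} → {A,C} (+1)
site 2, node EGHLPQ: E={T} ∪ GHLPQ={A,C} → {A,C,T} (+1)
site 3, node HP: H={C} ∪ P={A} → {A,C} (+1)
site 3, node HLP: HP={A,C} ∪ L={G} → {A,C,G} (+1)
site 3, node GHLP: G={A} ∩ HLP={A,C,G} → {A} (+0)
site 3, node GHLPQ: GHLP={A} ∪ Q={T} → {A,T} (+1)
site 3, node EGHLPQ: E={T} ∩ GHLPQ={A,T} → {T} (+0)
site 4, node HP: H={C} ∪ P={A} → {A,C} (+1)
site 4, node HLP: HP={A,C} ∩ L={C} → {C} (+0)
site 4, node GHLP: G={A} ∪ HLP={C} → {A,C} (+1)
site 4, node GHLPQ: GHLP={A,C} ∪ Q={G} → {A,C,G} (+1)
site 4, node EGHLPQ: E={T} ∪ GHLPQ={A,C,G} → {A,C,G,T} (+1)
site 5, node HP: H={T} ∪ P={G} → {G,T} (+1)
site 5, node HLP: HP={G,T} ∩ L={T} → {T} (+0)
site 5, node GHLP: G={A} ∪ HLP={T} → {A,T} (+1)
site 5, node GHLPQ: GHLP={A,T} ∩ Q={A} → {A} (+0)
site 5, node EGHLPQ: E={T} ∪ GHLPQ={A} → {A,T} (+1)
per-site changes: [1, 3, 3, 3, 4, 3]; total = 17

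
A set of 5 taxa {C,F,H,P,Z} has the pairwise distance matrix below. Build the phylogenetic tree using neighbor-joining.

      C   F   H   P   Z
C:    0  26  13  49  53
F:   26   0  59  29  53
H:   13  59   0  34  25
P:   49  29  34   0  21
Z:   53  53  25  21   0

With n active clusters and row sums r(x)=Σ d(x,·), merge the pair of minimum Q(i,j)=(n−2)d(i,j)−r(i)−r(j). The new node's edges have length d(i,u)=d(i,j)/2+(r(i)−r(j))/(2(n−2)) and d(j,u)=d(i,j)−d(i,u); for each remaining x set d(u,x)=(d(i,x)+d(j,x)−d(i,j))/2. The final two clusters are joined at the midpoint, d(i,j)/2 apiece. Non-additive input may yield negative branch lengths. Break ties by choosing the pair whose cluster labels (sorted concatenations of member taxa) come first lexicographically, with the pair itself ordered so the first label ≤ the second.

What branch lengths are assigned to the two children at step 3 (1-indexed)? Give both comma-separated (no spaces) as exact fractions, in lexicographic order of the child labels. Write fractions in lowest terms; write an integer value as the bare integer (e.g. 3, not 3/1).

71/8,41/8

iteration 1: select C,H (d=13, Q=-233); attach at lengths (49/6, 29/6); label the merged cluster CH
  updated: d(CH,F)=36, d(CH,P)=35, d(CH,Z)=65/2
iteration 2: select CH,F (d=36, Q=-299/2); attach at lengths (115/8, 173/8); label the merged cluster CFH
  updated: d(CFH,P)=14, d(CFH,Z)=99/4
iteration 3: select CFH,P (d=14, Q=-239/4); attach at lengths (71/8, 41/8); label the merged cluster CFHP
  updated: d(CFHP,Z)=127/8
iteration 4: select CFHP,Z (d=127/8); attach at lengths (127/16, 127/16); label the merged cluster CFHPZ
final tree: ((((C:49/6,H:29/6):115/8,F:173/8):71/8,P:41/8):127/16,Z:127/16)
total length: 631/8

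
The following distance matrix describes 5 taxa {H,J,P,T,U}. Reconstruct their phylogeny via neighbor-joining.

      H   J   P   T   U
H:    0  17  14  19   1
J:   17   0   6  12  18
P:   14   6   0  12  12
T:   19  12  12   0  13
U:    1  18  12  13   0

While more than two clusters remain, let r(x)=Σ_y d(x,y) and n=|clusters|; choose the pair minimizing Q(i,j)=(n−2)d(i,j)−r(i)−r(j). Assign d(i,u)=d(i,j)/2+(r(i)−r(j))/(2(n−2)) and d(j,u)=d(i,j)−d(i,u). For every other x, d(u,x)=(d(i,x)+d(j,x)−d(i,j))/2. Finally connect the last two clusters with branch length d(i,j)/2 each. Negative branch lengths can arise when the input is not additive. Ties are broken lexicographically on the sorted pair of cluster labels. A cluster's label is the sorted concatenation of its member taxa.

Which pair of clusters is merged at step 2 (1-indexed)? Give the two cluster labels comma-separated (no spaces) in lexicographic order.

1. join H+U (d=1, Q=-92) ⇒ HU; edges |H|=5/3, |U|=-2/3
  updated: d(HU,J)=17, d(HU,P)=25/2, d(HU,T)=31/2
2. join HU+T (d=31/2, Q=-107/2) ⇒ HTU; edges |HU|=73/8, |T|=51/8
  updated: d(HTU,J)=27/4, d(HTU,P)=9/2
3. join HTU+J (d=27/4, Q=-69/4) ⇒ HJTU; edges |HTU|=21/8, |J|=33/8
  updated: d(HJTU,P)=15/8
4. join HJTU+P (d=15/8) ⇒ HJPTU; edges |HJTU|=15/16, |P|=15/16
final tree: ((((H:5/3,U:-2/3):73/8,T:51/8):21/8,J:33/8):15/16,P:15/16)
total length: 201/8

HU,T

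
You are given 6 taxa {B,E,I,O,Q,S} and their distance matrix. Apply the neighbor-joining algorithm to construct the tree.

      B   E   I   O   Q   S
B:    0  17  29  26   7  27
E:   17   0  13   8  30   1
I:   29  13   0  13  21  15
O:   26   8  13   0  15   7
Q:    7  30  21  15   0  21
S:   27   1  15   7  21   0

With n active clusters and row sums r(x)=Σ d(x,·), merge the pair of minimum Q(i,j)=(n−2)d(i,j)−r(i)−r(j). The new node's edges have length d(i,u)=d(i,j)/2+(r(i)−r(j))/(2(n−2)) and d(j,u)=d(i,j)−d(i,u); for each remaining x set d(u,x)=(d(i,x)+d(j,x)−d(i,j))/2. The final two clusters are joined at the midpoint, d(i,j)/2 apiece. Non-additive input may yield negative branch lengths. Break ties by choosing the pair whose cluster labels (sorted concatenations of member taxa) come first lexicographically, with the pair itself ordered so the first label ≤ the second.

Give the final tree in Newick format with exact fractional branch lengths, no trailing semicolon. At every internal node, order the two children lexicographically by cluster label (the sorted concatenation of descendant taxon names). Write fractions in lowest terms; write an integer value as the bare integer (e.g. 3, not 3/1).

step 1: merge (B,Q) at d=7, Q=-172; branch lengths B→5, Q→2; new cluster BQ
  updated: d(BQ,E)=20, d(BQ,I)=43/2, d(BQ,O)=17, d(BQ,S)=41/2
step 2: merge (E,S) at d=1, Q=-165/2; branch lengths E→1/4, S→3/4; new cluster ES
  updated: d(BQ,ES)=79/4, d(ES,I)=27/2, d(ES,O)=7
step 3: merge (BQ,I) at d=43/2, Q=-253/4; branch lengths BQ→213/16, I→131/16; new cluster BIQ
  updated: d(BIQ,ES)=47/8, d(BIQ,O)=17/4
step 4: merge (BIQ,ES) at d=47/8, Q=-137/8; branch lengths BIQ→25/16, ES→69/16; new cluster BEIQS
  updated: d(BEIQS,O)=43/16
step 5: merge (BEIQS,O) at d=43/16; branch lengths BEIQS→43/32, O→43/32; new cluster BEIOQS
final tree: ((((B:5,Q:2):213/16,I:131/16):25/16,(E:1/4,S:3/4):69/16):43/32,O:43/32)
total length: 609/16

((((B:5,Q:2):213/16,I:131/16):25/16,(E:1/4,S:3/4):69/16):43/32,O:43/32)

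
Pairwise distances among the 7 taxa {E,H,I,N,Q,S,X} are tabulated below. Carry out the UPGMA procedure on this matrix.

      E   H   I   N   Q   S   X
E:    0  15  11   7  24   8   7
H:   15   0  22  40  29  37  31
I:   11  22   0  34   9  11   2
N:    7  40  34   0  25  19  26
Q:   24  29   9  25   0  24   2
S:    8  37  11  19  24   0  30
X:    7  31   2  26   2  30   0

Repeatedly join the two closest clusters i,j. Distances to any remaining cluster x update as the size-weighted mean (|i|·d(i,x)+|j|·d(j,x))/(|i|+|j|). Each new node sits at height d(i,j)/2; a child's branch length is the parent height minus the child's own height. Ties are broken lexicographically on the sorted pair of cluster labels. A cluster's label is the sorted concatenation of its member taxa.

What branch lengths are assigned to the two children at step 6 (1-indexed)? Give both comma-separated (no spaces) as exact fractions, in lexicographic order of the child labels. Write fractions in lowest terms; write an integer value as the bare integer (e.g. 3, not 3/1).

23/6,29/2

step 1: merge (I,X) at d=2; branch lengths I→1, X→1; new cluster IX
  updated: d(E,IX)=9, d(H,IX)=53/2, d(IX,N)=30, d(IX,Q)=11/2, d(IX,S)=41/2
step 2: merge (IX,Q) at d=11/2; branch lengths IX→7/4, Q→11/4; new cluster IQX
  updated: d(E,IQX)=14, d(H,IQX)=82/3, d(IQX,N)=85/3, d(IQX,S)=65/3
step 3: merge (E,N) at d=7; branch lengths E→7/2, N→7/2; new cluster EN
  updated: d(EN,H)=55/2, d(EN,IQX)=127/6, d(EN,S)=27/2
step 4: merge (EN,S) at d=27/2; branch lengths EN→13/4, S→27/4; new cluster ENS
  updated: d(ENS,H)=92/3, d(ENS,IQX)=64/3
step 5: merge (ENS,IQX) at d=64/3; branch lengths ENS→47/12, IQX→95/12; new cluster EINQSX
  updated: d(EINQSX,H)=29
step 6: merge (EINQSX,H) at d=29; branch lengths EINQSX→23/6, H→29/2; new cluster EHINQSX
final tree: ((((E:7/2,N:7/2):13/4,S:27/4):47/12,((I:1,X:1):7/4,Q:11/4):95/12):23/6,H:29/2)
total length: 161/3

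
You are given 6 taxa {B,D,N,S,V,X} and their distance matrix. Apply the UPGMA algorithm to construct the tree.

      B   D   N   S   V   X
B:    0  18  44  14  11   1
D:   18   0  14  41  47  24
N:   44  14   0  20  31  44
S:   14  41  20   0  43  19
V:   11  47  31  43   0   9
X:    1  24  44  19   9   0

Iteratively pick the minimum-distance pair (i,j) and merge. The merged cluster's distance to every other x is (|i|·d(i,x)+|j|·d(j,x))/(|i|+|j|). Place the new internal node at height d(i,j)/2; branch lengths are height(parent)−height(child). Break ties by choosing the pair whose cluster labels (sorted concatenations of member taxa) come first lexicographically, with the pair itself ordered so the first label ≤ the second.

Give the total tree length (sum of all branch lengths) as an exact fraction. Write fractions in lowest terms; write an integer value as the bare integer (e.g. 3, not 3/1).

step 1: merge (B,X) at d=1; branch lengths B→1/2, X→1/2; new cluster BX
  updated: d(BX,D)=21, d(BX,N)=44, d(BX,S)=33/2, d(BX,V)=10
step 2: merge (BX,V) at d=10; branch lengths BX→9/2, V→5; new cluster BVX
  updated: d(BVX,D)=89/3, d(BVX,N)=119/3, d(BVX,S)=76/3
step 3: merge (D,N) at d=14; branch lengths D→7, N→7; new cluster DN
  updated: d(BVX,DN)=104/3, d(DN,S)=61/2
step 4: merge (BVX,S) at d=76/3; branch lengths BVX→23/3, S→38/3; new cluster BSVX
  updated: d(BSVX,DN)=269/8
step 5: merge (BSVX,DN) at d=269/8; branch lengths BSVX→199/48, DN→157/16; new cluster BDNSVX
final tree: ((((B:1/2,X:1/2):9/2,V:5):23/3,S:38/3):199/48,(D:7,N:7):157/16)
total length: 1411/24

1411/24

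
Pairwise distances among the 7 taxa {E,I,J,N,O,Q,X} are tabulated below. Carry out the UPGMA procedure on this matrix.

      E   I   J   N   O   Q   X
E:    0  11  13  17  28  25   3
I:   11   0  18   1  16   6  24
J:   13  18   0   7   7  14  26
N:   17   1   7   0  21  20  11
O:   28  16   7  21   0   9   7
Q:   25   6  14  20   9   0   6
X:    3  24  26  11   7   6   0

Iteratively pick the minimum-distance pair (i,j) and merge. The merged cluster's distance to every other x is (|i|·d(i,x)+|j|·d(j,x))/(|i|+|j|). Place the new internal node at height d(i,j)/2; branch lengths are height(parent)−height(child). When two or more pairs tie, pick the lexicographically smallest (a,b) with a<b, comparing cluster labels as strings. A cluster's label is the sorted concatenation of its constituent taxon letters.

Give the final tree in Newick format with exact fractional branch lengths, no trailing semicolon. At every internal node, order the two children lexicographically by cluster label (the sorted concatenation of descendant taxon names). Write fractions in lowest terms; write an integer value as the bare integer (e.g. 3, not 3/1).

((E:3/2,X:3/2):69/10,((I:1/2,N:1/2):41/6,((J:7/2,O:7/2):9/4,Q:23/4):19/12):16/15)

1. join I+N (d=1) ⇒ IN; edges |I|=1/2, |N|=1/2
  updated: d(E,IN)=14, d(IN,J)=25/2, d(IN,O)=37/2, d(IN,Q)=13, d(IN,X)=35/2
2. join E+X (d=3) ⇒ EX; edges |E|=3/2, |X|=3/2
  updated: d(EX,IN)=63/4, d(EX,J)=39/2, d(EX,O)=35/2, d(EX,Q)=31/2
3. join J+O (d=7) ⇒ JO; edges |J|=7/2, |O|=7/2
  updated: d(EX,JO)=37/2, d(IN,JO)=31/2, d(JO,Q)=23/2
4. join JO+Q (d=23/2) ⇒ JOQ; edges |JO|=9/4, |Q|=23/4
  updated: d(EX,JOQ)=35/2, d(IN,JOQ)=44/3
5. join IN+JOQ (d=44/3) ⇒ IJNOQ; edges |IN|=41/6, |JOQ|=19/12
  updated: d(EX,IJNOQ)=84/5
6. join EX+IJNOQ (d=84/5) ⇒ EIJNOQX; edges |EX|=69/10, |IJNOQ|=16/15
final tree: ((E:3/2,X:3/2):69/10,((I:1/2,N:1/2):41/6,((J:7/2,O:7/2):9/4,Q:23/4):19/12):16/15)
total length: 2123/60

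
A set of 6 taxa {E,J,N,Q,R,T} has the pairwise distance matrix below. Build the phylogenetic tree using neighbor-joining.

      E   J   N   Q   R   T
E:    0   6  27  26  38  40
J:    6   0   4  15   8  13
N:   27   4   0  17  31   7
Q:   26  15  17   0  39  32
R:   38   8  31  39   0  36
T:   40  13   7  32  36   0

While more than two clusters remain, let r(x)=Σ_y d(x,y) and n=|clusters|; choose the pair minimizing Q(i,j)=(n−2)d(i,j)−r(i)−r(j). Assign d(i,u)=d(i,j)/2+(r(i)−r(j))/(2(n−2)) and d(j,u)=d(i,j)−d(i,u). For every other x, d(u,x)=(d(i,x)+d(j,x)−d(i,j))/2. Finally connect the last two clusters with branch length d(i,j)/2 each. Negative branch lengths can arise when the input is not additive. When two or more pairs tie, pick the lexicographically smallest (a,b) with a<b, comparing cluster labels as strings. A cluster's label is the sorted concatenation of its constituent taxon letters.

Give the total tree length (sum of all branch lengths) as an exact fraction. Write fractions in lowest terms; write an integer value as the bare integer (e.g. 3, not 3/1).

step 1: merge (N,T) at d=7, Q=-186; branch lengths N→-7/4, T→35/4; new cluster NT
  updated: d(E,NT)=30, d(J,NT)=5, d(NT,Q)=21, d(NT,R)=30
step 2: merge (J,R) at d=8, Q=-125; branch lengths J→-19/2, R→35/2; new cluster JR
  updated: d(E,JR)=18, d(JR,NT)=27/2, d(JR,Q)=23
step 3: merge (E,JR) at d=18, Q=-185/2; branch lengths E→111/8, JR→33/8; new cluster EJR
  updated: d(EJR,NT)=51/4, d(EJR,Q)=31/2
step 4: merge (EJR,NT) at d=51/4, Q=-197/4; branch lengths EJR→29/8, NT→73/8; new cluster EJNRT
  updated: d(EJNRT,Q)=95/8
step 5: merge (EJNRT,Q) at d=95/8; branch lengths EJNRT→95/16, Q→95/16; new cluster EJNQRT
final tree: (((E:111/8,(J:-19/2,R:35/2):33/8):29/8,(N:-7/4,T:35/4):73/8):95/16,Q:95/16)
total length: 461/8

461/8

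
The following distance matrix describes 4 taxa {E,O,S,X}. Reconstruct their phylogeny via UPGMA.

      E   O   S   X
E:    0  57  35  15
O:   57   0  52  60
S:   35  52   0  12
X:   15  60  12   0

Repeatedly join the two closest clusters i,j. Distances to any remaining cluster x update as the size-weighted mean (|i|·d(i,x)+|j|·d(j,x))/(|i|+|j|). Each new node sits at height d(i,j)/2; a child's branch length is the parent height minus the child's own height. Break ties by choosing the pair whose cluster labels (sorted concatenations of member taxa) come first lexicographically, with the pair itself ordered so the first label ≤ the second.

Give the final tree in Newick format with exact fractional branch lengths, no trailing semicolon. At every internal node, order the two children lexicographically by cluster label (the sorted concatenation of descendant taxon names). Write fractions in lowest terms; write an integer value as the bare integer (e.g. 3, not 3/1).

((E:25/2,(S:6,X:6):13/2):47/3,O:169/6)

iteration 1: select S,X (d=12); attach at lengths (6, 6); label the merged cluster SX
  updated: d(E,SX)=25, d(O,SX)=56
iteration 2: select E,SX (d=25); attach at lengths (25/2, 13/2); label the merged cluster ESX
  updated: d(ESX,O)=169/3
iteration 3: select ESX,O (d=169/3); attach at lengths (47/3, 169/6); label the merged cluster EOSX
final tree: ((E:25/2,(S:6,X:6):13/2):47/3,O:169/6)
total length: 449/6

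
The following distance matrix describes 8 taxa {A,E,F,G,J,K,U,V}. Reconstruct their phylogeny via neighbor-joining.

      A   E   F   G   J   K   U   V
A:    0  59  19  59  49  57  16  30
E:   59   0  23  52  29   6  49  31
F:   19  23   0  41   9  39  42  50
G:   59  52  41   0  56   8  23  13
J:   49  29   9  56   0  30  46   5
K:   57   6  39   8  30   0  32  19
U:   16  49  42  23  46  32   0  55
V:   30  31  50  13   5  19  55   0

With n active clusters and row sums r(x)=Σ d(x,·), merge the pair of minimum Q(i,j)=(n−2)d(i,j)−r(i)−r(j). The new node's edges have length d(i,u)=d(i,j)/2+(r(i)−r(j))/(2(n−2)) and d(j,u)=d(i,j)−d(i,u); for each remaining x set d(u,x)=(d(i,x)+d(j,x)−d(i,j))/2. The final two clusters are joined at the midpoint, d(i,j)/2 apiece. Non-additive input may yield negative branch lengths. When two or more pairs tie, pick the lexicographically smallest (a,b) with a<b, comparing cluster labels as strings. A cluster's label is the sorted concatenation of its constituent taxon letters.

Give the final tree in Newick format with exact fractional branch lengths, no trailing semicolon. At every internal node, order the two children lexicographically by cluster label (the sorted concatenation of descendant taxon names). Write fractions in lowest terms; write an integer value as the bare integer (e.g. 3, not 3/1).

iteration 1: select A,U (d=16, Q=-456); attach at lengths (61/6, 35/6); label the merged cluster AU
  updated: d(AU,E)=46, d(AU,F)=45/2, d(AU,G)=33, d(AU,J)=79/2, d(AU,K)=73/2, d(AU,V)=69/2
iteration 2: select F,J (d=9, Q=-308); attach at lengths (61/10, 29/10); label the merged cluster FJ
  updated: d(AU,FJ)=53/2, d(E,FJ)=43/2, d(FJ,G)=44, d(FJ,K)=30, d(FJ,V)=23
iteration 3: select E,K (d=6, Q=-232); attach at lengths (81/8, -33/8); label the merged cluster EK
  updated: d(AU,EK)=153/4, d(EK,FJ)=91/4, d(EK,G)=27, d(EK,V)=22
iteration 4: select G,V (d=13, Q=-341/2); attach at lengths (127/12, 29/12); label the merged cluster GV
  updated: d(AU,GV)=109/4, d(EK,GV)=18, d(FJ,GV)=27
iteration 5: select AU,FJ (d=53/2, Q=-461/4); attach at lengths (275/16, 149/16); label the merged cluster AFJU
  updated: d(AFJU,EK)=69/4, d(AFJU,GV)=111/8
iteration 6: select AFJU,EK (d=69/4, Q=-393/8); attach at lengths (105/16, 171/16); label the merged cluster AEFJKU
  updated: d(AEFJKU,GV)=117/16
iteration 7: select AEFJKU,GV (d=117/16); attach at lengths (117/32, 117/32); label the merged cluster AEFGJKUV
final tree: ((((A:61/6,U:35/6):275/16,(F:61/10,J:29/10):149/16):105/16,(E:81/8,K:-33/8):171/16):117/32,(G:127/12,V:29/12):117/32)
total length: 1521/16

((((A:61/6,U:35/6):275/16,(F:61/10,J:29/10):149/16):105/16,(E:81/8,K:-33/8):171/16):117/32,(G:127/12,V:29/12):117/32)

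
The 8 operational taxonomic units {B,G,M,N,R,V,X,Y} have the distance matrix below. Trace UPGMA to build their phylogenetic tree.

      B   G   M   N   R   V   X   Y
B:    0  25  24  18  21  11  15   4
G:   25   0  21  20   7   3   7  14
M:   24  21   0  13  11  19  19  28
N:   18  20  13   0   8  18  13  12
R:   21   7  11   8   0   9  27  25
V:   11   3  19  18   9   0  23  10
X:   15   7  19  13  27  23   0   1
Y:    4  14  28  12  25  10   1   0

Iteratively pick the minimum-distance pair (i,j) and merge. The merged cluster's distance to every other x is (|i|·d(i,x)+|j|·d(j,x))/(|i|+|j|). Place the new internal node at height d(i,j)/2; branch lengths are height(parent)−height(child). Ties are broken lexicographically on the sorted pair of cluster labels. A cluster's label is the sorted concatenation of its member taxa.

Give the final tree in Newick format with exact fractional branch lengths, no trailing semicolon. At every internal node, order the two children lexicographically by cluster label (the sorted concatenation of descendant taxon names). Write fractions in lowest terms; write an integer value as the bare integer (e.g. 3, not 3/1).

iteration 1: select X,Y (d=1); attach at lengths (1/2, 1/2); label the merged cluster XY
  updated: d(B,XY)=19/2, d(G,XY)=21/2, d(M,XY)=47/2, d(N,XY)=25/2, d(R,XY)=26, d(V,XY)=33/2
iteration 2: select G,V (d=3); attach at lengths (3/2, 3/2); label the merged cluster GV
  updated: d(B,GV)=18, d(GV,M)=20, d(GV,N)=19, d(GV,R)=8, d(GV,XY)=27/2
iteration 3: select GV,R (d=8); attach at lengths (5/2, 4); label the merged cluster GRV
  updated: d(B,GRV)=19, d(GRV,M)=17, d(GRV,N)=46/3, d(GRV,XY)=53/3
iteration 4: select B,XY (d=19/2); attach at lengths (19/4, 17/4); label the merged cluster BXY
  updated: d(BXY,GRV)=163/9, d(BXY,M)=71/3, d(BXY,N)=43/3
iteration 5: select M,N (d=13); attach at lengths (13/2, 13/2); label the merged cluster MN
  updated: d(BXY,MN)=19, d(GRV,MN)=97/6
iteration 6: select GRV,MN (d=97/6); attach at lengths (49/12, 19/12); label the merged cluster GMNRV
  updated: d(BXY,GMNRV)=277/15
iteration 7: select BXY,GMNRV (d=277/15); attach at lengths (269/60, 23/20); label the merged cluster BGMNRVXY
final tree: ((B:19/4,(X:1/2,Y:1/2):17/4):269/60,(((G:3/2,V:3/2):5/2,R:4):49/12,(M:13/2,N:13/2):19/12):23/20)
total length: 219/5

((B:19/4,(X:1/2,Y:1/2):17/4):269/60,(((G:3/2,V:3/2):5/2,R:4):49/12,(M:13/2,N:13/2):19/12):23/20)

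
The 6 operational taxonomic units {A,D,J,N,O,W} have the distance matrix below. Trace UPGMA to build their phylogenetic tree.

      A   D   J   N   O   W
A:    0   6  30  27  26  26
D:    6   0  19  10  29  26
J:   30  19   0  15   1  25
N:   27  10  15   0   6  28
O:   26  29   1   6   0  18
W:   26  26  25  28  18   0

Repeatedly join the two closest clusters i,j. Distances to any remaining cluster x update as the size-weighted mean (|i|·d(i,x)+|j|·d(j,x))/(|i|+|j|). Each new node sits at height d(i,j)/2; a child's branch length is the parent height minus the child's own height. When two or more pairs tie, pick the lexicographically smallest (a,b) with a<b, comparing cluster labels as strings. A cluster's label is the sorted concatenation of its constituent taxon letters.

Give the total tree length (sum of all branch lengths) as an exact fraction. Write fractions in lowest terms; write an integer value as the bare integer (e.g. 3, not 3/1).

451/10

iteration 1: select J,O (d=1); attach at lengths (1/2, 1/2); label the merged cluster JO
  updated: d(A,JO)=28, d(D,JO)=24, d(JO,N)=21/2, d(JO,W)=43/2
iteration 2: select A,D (d=6); attach at lengths (3, 3); label the merged cluster AD
  updated: d(AD,JO)=26, d(AD,N)=37/2, d(AD,W)=26
iteration 3: select JO,N (d=21/2); attach at lengths (19/4, 21/4); label the merged cluster JNO
  updated: d(AD,JNO)=47/2, d(JNO,W)=71/3
iteration 4: select AD,JNO (d=47/2); attach at lengths (35/4, 13/2); label the merged cluster ADJNO
  updated: d(ADJNO,W)=123/5
iteration 5: select ADJNO,W (d=123/5); attach at lengths (11/20, 123/10); label the merged cluster ADJNOW
final tree: (((A:3,D:3):35/4,((J:1/2,O:1/2):19/4,N:21/4):13/2):11/20,W:123/10)
total length: 451/10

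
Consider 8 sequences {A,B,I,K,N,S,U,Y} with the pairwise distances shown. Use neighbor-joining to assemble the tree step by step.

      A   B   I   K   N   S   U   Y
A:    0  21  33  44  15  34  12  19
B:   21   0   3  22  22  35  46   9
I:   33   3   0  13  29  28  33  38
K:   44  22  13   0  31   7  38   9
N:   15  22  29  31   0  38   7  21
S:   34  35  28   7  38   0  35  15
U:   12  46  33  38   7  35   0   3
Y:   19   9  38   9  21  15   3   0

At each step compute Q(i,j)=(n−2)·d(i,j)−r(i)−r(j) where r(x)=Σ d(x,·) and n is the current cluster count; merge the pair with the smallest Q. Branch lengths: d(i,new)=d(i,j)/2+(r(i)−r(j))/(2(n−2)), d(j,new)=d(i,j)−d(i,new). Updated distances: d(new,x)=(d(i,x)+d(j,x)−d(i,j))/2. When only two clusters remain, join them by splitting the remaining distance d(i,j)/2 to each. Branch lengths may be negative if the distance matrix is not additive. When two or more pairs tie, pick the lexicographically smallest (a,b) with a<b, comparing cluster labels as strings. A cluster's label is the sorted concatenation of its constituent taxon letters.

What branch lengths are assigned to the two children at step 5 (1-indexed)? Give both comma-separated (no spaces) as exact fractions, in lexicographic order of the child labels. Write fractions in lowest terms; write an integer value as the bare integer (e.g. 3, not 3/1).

33/4,71/8

step 1: merge (B,I) at d=3, Q=-317; branch lengths B→-1/12, I→37/12; new cluster BI
  updated: d(A,BI)=51/2, d(BI,K)=16, d(BI,N)=24, d(BI,S)=30, d(BI,U)=38, d(BI,Y)=22
step 2: merge (K,S) at d=7, Q=-269; branch lengths K→21/10, S→49/10; new cluster KS
  updated: d(A,KS)=71/2, d(BI,KS)=39/2, d(KS,N)=31, d(KS,U)=33, d(KS,Y)=17/2
step 3: merge (BI,KS) at d=39/2, Q=-357/2; branch lengths BI→159/16, KS→153/16; new cluster BIKS
  updated: d(A,BIKS)=83/4, d(BIKS,N)=71/4, d(BIKS,U)=103/4, d(BIKS,Y)=11/2
step 4: merge (BIKS,Y) at d=11/2, Q=-407/4; branch lengths BIKS→151/24, Y→-19/24; new cluster BIKSY
  updated: d(A,BIKSY)=137/8, d(BIKSY,N)=133/8, d(BIKSY,U)=93/8
step 5: merge (A,BIKSY) at d=137/8, Q=-221/4; branch lengths A→33/4, BIKSY→71/8; new cluster ABIKSY
  updated: d(ABIKSY,N)=29/4, d(ABIKSY,U)=13/4
step 6: merge (ABIKSY,N) at d=29/4, Q=-35/2; branch lengths ABIKSY→7/4, N→11/2; new cluster ABIKNSY
  updated: d(ABIKNSY,U)=3/2
step 7: merge (ABIKNSY,U) at d=3/2; branch lengths ABIKNSY→3/4, U→3/4; new cluster ABIKNSUY
final tree: (((A:33/4,(((B:-1/12,I:37/12):159/16,(K:21/10,S:49/10):153/16):151/24,Y:-19/24):71/8):7/4,N:11/2):3/4,U:3/4)
total length: 487/8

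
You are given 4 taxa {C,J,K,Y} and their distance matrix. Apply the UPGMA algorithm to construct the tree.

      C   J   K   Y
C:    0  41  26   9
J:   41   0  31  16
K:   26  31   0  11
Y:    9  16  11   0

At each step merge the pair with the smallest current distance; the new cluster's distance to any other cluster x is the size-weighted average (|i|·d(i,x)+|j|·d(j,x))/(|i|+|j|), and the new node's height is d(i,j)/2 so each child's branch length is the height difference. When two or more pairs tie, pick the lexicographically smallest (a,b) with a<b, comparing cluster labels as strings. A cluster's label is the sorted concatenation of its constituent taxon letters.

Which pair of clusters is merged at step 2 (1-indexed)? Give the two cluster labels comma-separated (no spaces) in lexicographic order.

1. join C+Y (d=9) ⇒ CY; edges |C|=9/2, |Y|=9/2
  updated: d(CY,J)=57/2, d(CY,K)=37/2
2. join CY+K (d=37/2) ⇒ CKY; edges |CY|=19/4, |K|=37/4
  updated: d(CKY,J)=88/3
3. join CKY+J (d=88/3) ⇒ CJKY; edges |CKY|=65/12, |J|=44/3
final tree: (((C:9/2,Y:9/2):19/4,K:37/4):65/12,J:44/3)
total length: 517/12

CY,K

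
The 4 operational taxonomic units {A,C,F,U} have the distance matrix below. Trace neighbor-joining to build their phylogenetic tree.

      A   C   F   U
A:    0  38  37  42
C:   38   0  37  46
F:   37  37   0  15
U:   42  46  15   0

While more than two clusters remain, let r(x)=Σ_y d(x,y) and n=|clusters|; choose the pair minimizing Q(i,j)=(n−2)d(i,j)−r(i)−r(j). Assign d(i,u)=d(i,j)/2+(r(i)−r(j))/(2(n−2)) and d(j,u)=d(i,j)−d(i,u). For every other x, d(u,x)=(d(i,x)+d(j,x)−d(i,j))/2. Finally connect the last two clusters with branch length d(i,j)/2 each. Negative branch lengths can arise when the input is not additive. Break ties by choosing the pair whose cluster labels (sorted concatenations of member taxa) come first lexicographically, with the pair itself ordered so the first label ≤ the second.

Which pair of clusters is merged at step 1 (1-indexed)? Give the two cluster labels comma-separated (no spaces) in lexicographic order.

step 1: merge (A,C) at d=38, Q=-162; branch lengths A→18, C→20; new cluster AC
  updated: d(AC,F)=18, d(AC,U)=25
step 2: merge (AC,F) at d=18, Q=-58; branch lengths AC→14, F→4; new cluster ACF
  updated: d(ACF,U)=11
step 3: merge (ACF,U) at d=11; branch lengths ACF→11/2, U→11/2; new cluster ACFU
final tree: (((A:18,C:20):14,F:4):11/2,U:11/2)
total length: 67

A,C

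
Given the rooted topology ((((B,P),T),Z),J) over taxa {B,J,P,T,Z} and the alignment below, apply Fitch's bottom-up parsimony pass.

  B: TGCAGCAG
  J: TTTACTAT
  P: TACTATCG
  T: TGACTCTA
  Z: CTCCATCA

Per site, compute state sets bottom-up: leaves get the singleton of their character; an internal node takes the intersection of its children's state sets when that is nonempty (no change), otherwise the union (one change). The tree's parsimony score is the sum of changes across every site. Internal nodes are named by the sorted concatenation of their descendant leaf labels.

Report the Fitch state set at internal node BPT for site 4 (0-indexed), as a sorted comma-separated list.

A,G,T

BP@0: {T} ∩ {T} = {T} (intersection, +0)
BPT@0: {T} ∩ {T} = {T} (intersection, +0)
BPTZ@0: {T} ∪ {C} = {C,T} (union, +1)
BJPTZ@0: {C,T} ∩ {T} = {T} (intersection, +0)
BP@1: {G} ∪ {A} = {A,G} (union, +1)
BPT@1: {A,G} ∩ {G} = {G} (intersection, +0)
BPTZ@1: {G} ∪ {T} = {G,T} (union, +1)
BJPTZ@1: {G,T} ∩ {T} = {T} (intersection, +0)
BP@2: {C} ∩ {C} = {C} (intersection, +0)
BPT@2: {C} ∪ {A} = {A,C} (union, +1)
BPTZ@2: {A,C} ∩ {C} = {C} (intersection, +0)
BJPTZ@2: {C} ∪ {T} = {C,T} (union, +1)
BP@3: {A} ∪ {T} = {A,T} (union, +1)
BPT@3: {A,T} ∪ {C} = {A,C,T} (union, +1)
BPTZ@3: {A,C,T} ∩ {C} = {C} (intersection, +0)
BJPTZ@3: {C} ∪ {A} = {A,C} (union, +1)
BP@4: {G} ∪ {A} = {A,G} (union, +1)
BPT@4: {A,G} ∪ {T} = {A,G,T} (union, +1)
BPTZ@4: {A,G,T} ∩ {A} = {A} (intersection, +0)
BJPTZ@4: {A} ∪ {C} = {A,C} (union, +1)
BP@5: {C} ∪ {T} = {C,T} (union, +1)
BPT@5: {C,T} ∩ {C} = {C} (intersection, +0)
BPTZ@5: {C} ∪ {T} = {C,T} (union, +1)
BJPTZ@5: {C,T} ∩ {T} = {T} (intersection, +0)
BP@6: {A} ∪ {C} = {A,C} (union, +1)
BPT@6: {A,C} ∪ {T} = {A,C,T} (union, +1)
BPTZ@6: {A,C,T} ∩ {C} = {C} (intersection, +0)
BJPTZ@6: {C} ∪ {A} = {A,C} (union, +1)
BP@7: {G} ∩ {G} = {G} (intersection, +0)
BPT@7: {G} ∪ {A} = {A,G} (union, +1)
BPTZ@7: {A,G} ∩ {A} = {A} (intersection, +0)
BJPTZ@7: {A} ∪ {T} = {A,T} (union, +1)
per-site changes: [1, 2, 2, 3, 3, 2, 3, 2]; total = 18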